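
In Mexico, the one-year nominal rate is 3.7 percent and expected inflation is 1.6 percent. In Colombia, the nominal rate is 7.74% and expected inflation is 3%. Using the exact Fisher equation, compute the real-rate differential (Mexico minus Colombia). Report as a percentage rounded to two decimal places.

Mexico: (1 + 0.0370)/(1 + 0.0160) − 1 = 2.06693%
Colombia: (1 + 0.0774)/(1 + 0.0300) − 1 = 4.60194%
Differential = 2.06693% − 4.60194% = -2.53501% → -2.54%.

-2.54%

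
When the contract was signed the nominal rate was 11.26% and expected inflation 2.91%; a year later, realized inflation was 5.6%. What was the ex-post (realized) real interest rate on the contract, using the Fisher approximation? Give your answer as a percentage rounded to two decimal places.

Ex-post: 11.26% − 5.6% = 5.660%
So the realized real rate is 5.66%.

5.66%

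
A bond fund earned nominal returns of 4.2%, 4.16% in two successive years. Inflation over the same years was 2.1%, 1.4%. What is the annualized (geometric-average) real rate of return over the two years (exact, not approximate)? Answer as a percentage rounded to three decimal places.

2.389%

Compound the nominal returns: 1.0420 × 1.0416 = 1.08534720.
Compound inflation: 1.0210 × 1.0140 = 1.03529400.
Deflate: 1.08534720 / 1.03529400 = 1.04834685.
Annualized real rate = 1.04834685^(1/2) − 1 = 2.3888% → 2.389%.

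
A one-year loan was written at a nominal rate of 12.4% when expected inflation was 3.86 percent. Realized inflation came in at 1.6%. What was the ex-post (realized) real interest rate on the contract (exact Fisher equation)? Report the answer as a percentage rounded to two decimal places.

Ex-post: (1 + 0.1240)/(1 + 0.0160) − 1 = 10.6299%
So the realized real rate is 10.63%.

10.63%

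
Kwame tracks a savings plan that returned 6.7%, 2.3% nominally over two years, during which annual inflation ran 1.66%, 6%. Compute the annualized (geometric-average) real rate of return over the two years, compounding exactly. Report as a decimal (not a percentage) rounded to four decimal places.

0.0064

Nominal growth factor = 1.0670 × 1.0230 = 1.091541000
Price-level growth factor = 1.0166 × 1.0600 = 1.077596000
Real growth factor = 1.091541000 / 1.077596000 = 1.012940842
Annualized real rate = 1.012940842^(1/2) − 1 = 0.64496% → 0.0064.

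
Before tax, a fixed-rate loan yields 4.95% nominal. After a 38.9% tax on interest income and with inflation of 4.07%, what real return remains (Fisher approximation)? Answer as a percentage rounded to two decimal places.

-1.05%

After-tax nominal return = 4.95% × (1 − 0.389) = 3.02445%.
r ≈ 3.02445% − 4.07% → -1.05%.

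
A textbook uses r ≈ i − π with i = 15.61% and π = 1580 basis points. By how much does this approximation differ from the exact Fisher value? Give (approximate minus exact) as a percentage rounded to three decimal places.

-0.026%

Approximate: r ≈ 15.610% − 15.800% = -0.1900%
Exact: (1 + 0.1561)/(1 + 0.1580) − 1 = -0.1641%
Error = -0.1900% − (-0.1641%) = -0.0259% → -0.026%.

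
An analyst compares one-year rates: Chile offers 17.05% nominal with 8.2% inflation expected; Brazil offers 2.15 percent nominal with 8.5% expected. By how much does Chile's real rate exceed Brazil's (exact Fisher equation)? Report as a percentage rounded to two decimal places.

Chile: (1 + 0.1705)/(1 + 0.0820) − 1 = 8.1793%
Brazil: (1 + 0.0215)/(1 + 0.0850) − 1 = -5.8525%
Differential = 8.1793% − (-5.8525%) = 14.0318% → 14.03%.

14.03%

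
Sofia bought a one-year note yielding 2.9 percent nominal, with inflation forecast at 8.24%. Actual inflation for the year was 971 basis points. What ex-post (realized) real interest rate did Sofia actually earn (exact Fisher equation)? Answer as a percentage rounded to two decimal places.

-6.21%

Ex-post: (1 + 0.0290)/(1 + 0.0971) − 1 = -6.2073%
So the realized real rate is -6.21%.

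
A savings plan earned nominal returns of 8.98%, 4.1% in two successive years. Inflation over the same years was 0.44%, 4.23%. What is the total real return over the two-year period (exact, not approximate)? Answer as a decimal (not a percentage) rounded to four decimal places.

Compound the nominal returns: 1.0898 × 1.0410 = 1.134482.
Compound inflation: 1.0044 × 1.0423 = 1.046886.
Deflate: 1.134482 / 1.046886 = 1.083673.
Total real return = 1.083673 − 1 → 0.0837.

0.0837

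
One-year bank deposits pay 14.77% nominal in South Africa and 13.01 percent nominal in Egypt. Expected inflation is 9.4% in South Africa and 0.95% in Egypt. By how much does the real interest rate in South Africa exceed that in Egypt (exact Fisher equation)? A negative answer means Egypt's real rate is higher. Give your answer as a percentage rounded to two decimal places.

-7.04%

South Africa: (1 + 0.1477)/(1 + 0.0940) − 1 = 4.9086%
Egypt: (1 + 0.1301)/(1 + 0.0095) − 1 = 11.9465%
Differential = 4.9086% − 11.9465% = -7.0379% → -7.04%.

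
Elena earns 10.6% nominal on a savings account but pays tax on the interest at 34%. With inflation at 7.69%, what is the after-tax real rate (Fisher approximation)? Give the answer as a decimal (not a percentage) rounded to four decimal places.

After-tax nominal return = 10.6% × (1 − 0.34) = 6.9960%.
r ≈ 6.9960% − 7.69% → -0.0069.

-0.0069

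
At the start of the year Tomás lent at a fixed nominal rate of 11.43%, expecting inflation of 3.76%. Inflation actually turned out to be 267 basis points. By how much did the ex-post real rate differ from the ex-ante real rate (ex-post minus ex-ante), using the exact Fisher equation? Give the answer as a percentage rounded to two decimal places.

Ex-ante: (1 + 0.1143)/(1 + 0.0376) − 1 = 7.3921%
Ex-post: (1 + 0.1143)/(1 + 0.0267) − 1 = 8.5322%
Difference (ex-post − ex-ante) = 1.1401% → 1.14%.

1.14%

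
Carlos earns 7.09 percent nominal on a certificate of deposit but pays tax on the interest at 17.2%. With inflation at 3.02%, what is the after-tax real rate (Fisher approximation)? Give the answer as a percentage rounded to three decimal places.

After-tax nominal return = 7.09% × (1 − 0.172) = 5.87052%.
r ≈ 5.87052% − 3.02% → 2.851%.

2.851%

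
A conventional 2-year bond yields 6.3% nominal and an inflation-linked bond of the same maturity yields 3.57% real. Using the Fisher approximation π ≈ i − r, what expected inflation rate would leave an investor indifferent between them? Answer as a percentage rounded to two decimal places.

π ≈ i − r = 6.3% − 3.57% → 2.73%.

2.73%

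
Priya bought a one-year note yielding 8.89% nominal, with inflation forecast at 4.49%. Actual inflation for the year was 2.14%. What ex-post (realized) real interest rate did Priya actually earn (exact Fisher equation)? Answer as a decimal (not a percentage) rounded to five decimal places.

0.06609

Ex-post: (1 + 0.0889)/(1 + 0.0214) − 1 = 6.6086%
So the realized real rate is 0.06609.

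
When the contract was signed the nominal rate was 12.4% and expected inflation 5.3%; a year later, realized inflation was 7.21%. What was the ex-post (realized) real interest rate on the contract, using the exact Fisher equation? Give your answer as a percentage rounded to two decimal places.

Ex-post: (1 + 0.1240)/(1 + 0.0721) − 1 = 4.8410%
So the realized real rate is 4.84%.

4.84%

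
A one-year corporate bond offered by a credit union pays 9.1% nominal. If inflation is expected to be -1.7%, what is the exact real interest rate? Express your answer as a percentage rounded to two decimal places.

10.99%

By the Fisher identity, 1 + r = (1 + i)/(1 + π).
1 + r = 1.09100 / 0.98300 = 1.109868
r = 1.109868 − 1 = 10.9868%, i.e. 10.99%.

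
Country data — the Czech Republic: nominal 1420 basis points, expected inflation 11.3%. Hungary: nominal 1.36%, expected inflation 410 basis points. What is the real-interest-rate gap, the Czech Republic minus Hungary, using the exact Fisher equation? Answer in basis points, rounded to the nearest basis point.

The Czech Republic: (1 + 0.1420)/(1 + 0.1130) − 1 = 2.6056%
Hungary: (1 + 0.0136)/(1 + 0.0410) − 1 = -2.6321%
Differential = 2.6056% − (-2.6321%) = 5.2377% → 524 basis points.

524 basis points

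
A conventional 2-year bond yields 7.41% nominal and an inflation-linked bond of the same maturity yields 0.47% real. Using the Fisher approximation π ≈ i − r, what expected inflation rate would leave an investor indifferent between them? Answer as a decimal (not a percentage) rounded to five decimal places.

0.06940

π ≈ i − r = 7.41% − 0.47% → 0.06940.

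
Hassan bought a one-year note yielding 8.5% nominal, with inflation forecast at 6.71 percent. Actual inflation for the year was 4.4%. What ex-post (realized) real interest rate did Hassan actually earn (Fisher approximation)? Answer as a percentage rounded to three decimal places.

Ex-post: 8.5% − 4.4% = 4.100%
So the realized real rate is 4.100%.

4.100%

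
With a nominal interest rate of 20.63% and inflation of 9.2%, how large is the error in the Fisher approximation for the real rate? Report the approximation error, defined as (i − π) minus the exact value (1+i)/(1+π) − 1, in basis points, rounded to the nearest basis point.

96 basis points

Approximate: r ≈ 20.630% − 9.200% = 11.4300%
Exact: (1 + 0.2063)/(1 + 0.0920) − 1 = 10.4670%
Error = 11.4300% − 10.4670% = 0.9630% → 96 basis points.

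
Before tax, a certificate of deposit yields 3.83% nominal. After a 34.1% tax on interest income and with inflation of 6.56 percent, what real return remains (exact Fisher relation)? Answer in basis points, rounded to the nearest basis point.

After-tax nominal return = 3.83% × (1 − 0.341) = 2.52397%.
1 + r = 1.0252397 / 1.06560 = 0.962124
After-tax real rate = 0.962124 − 1 → -379 basis points.

-379 basis points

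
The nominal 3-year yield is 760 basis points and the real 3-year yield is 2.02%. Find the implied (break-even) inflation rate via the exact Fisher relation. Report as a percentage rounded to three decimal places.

(1 + π) = (1 + i)/(1 + r) = 1.07600 / 1.02020 = 1.0546952
Break-even inflation = 1.0546952 − 1 → 5.470%.

5.470%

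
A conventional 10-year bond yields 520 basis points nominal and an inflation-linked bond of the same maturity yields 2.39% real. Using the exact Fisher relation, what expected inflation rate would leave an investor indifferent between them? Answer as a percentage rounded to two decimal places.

2.74%

(1 + π) = (1 + i)/(1 + r) = 1.05200 / 1.02390 = 1.027444
Break-even inflation = 1.027444 − 1 → 2.74%.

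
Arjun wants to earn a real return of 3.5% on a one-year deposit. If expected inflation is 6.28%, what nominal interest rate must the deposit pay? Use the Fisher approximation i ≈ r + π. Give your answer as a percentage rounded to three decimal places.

9.780%

i ≈ r + π = 3.5% + 6.28% = 9.780%.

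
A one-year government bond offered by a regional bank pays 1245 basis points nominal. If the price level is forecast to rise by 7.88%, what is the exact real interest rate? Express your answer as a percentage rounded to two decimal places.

1 + r = 1.12450 / 1.07880 = 1.042362
r = 1.042362 − 1 = 4.2362%, i.e. 4.24%.

4.24%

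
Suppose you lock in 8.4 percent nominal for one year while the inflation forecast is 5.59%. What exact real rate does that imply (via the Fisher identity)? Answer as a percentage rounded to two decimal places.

By the Fisher identity, 1 + r = (1 + i)/(1 + π).
1 + r = 1.08400 / 1.05590 = 1.026612
r = 1.026612 − 1 = 2.6612%, i.e. 2.66%.

2.66%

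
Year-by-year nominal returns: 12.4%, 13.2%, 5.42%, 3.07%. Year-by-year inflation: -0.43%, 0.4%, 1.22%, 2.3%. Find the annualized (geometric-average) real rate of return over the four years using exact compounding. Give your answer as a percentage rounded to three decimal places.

Compound the nominal returns: 1.1240 × 1.1320 × 1.0542 × 1.0307 = 1.38250919.
Compound inflation: 0.9957 × 1.0040 × 1.0122 × 1.0230 = 1.03515215.
Deflate: 1.38250919 / 1.03515215 = 1.33556134.
Annualized real rate = 1.33556134^(1/4) − 1 = 7.5019% → 7.502%.

7.502%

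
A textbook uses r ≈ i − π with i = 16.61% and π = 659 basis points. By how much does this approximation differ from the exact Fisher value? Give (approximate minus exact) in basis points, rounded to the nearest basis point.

Approximate: r ≈ 16.610% − 6.590% = 10.0200%
Exact: (1 + 0.1661)/(1 + 0.0659) − 1 = 9.4005%
Error = 10.0200% − 9.4005% = 0.6195% → 62 basis points.

62 basis points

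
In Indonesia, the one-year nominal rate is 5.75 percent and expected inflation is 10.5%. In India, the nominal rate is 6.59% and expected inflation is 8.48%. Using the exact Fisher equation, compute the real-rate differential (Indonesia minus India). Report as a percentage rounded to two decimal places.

-2.56%

Indonesia: (1 + 0.0575)/(1 + 0.1050) − 1 = -4.2986%
India: (1 + 0.0659)/(1 + 0.0848) − 1 = -1.7423%
Differential = -4.2986% − (-1.7423%) = -2.5564% → -2.56%.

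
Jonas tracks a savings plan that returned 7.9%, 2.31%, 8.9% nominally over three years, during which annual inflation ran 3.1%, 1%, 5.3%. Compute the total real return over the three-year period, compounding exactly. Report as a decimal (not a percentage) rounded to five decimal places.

0.09637

Nominal growth factor = 1.0790 × 1.0231 × 1.0890 = 1.2021742
Price-level growth factor = 1.0310 × 1.0100 × 1.0530 = 1.0964994
Real growth factor = 1.2021742 / 1.0964994 = 1.0963747
Total real return = 1.0963747 − 1 → 0.09637.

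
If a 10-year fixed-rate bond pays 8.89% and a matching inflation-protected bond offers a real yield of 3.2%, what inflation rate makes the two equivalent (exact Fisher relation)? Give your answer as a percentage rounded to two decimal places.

(1 + π) = (1 + i)/(1 + r) = 1.08890 / 1.03200 = 1.055136
Break-even inflation = 1.055136 − 1 → 5.51%.

5.51%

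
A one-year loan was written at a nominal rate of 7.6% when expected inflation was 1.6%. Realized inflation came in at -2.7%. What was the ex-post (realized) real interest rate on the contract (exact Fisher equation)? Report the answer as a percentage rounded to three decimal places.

10.586%

Ex-post: (1 + 0.0760)/(1 − 0.0270) − 1 = 10.5858%
So the realized real rate is 10.586%.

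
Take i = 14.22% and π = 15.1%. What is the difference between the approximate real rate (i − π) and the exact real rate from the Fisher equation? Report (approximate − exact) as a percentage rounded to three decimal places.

-0.115%

Approximate: r ≈ 14.220% − 15.100% = -0.8800%
Exact: (1 + 0.1422)/(1 + 0.1510) − 1 = -0.7646%
Error = -0.8800% − (-0.7646%) = -0.1154% → -0.115%.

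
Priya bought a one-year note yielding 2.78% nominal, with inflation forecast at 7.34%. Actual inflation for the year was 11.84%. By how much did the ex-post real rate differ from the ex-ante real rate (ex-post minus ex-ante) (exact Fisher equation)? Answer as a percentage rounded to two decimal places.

-3.85%

Ex-ante: (1 + 0.0278)/(1 + 0.0734) − 1 = -4.2482%
Ex-post: (1 + 0.0278)/(1 + 0.1184) − 1 = -8.1009%
Difference (ex-post − ex-ante) = -3.8527% → -3.85%.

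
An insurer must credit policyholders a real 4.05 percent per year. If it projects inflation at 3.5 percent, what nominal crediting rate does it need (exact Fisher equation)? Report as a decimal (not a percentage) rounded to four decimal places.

0.0769

(1 + i) = (1 + r)(1 + π) = 1.04050 × 1.03500 = 1.0769175
i = 1.0769175 − 1, so the required nominal rate is 0.0769.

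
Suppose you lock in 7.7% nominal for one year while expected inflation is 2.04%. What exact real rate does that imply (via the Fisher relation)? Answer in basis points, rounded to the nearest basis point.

By the Fisher relation, 1 + r = (1 + i)/(1 + π).
1 + r = 1.07700 / 1.02040 = 1.055468
r = 1.055468 − 1 = 5.5468%, i.e. 555 basis points.

555 basis points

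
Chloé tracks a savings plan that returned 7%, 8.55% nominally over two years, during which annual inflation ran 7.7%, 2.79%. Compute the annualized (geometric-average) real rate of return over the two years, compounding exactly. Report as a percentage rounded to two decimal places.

2.43%

Nominal growth factor = 1.0700 × 1.0855 = 1.16148500
Price-level growth factor = 1.0770 × 1.0279 = 1.10704830
Real growth factor = 1.16148500 / 1.10704830 = 1.04917283
Annualized real rate = 1.04917283^(1/2) − 1 = 2.4291% → 2.43%.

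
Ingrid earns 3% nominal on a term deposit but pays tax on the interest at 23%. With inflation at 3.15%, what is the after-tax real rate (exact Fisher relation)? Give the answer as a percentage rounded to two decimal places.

After-tax nominal return = 3% × (1 − 0.23) = 2.3100%.
1 + r = 1.02310 / 1.03150 = 0.991857
After-tax real rate = 0.991857 − 1 → -0.81%.

-0.81%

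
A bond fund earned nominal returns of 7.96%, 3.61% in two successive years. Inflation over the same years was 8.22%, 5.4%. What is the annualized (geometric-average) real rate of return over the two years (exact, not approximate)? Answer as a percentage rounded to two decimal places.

Nominal growth factor = 1.0796 × 1.0361 = 1.11857356
Price-level growth factor = 1.0822 × 1.0540 = 1.14063880
Real growth factor = 1.11857356 / 1.14063880 = 0.98065537
Annualized real rate = 0.98065537^(1/2) − 1 = -0.9720% → -0.97%.

-0.97%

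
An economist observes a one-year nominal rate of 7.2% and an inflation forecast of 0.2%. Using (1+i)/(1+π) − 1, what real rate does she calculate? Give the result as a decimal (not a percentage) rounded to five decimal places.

0.06986

1 + r = 1.07200 / 1.00200 = 1.069860
r = 1.069860 − 1 = 6.9860%, i.e. 0.06986.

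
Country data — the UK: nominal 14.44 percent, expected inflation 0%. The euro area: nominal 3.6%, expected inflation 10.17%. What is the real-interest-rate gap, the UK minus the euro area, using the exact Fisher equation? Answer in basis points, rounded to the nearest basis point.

2040 basis points

The UK: (1 + 0.1444)/(1 + 0.0000) − 1 = 14.4400%
The euro area: (1 + 0.0360)/(1 + 0.1017) − 1 = -5.9635%
Differential = 14.4400% − (-5.9635%) = 20.4035% → 2040 basis points.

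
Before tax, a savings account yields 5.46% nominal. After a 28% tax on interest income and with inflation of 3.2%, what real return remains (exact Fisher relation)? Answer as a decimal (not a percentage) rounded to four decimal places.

After-tax nominal return = 5.46% × (1 − 0.28) = 3.9312%.
1 + r = 1.039312 / 1.03200 = 1.007085
After-tax real rate = 1.007085 − 1 → 0.0071.

0.0071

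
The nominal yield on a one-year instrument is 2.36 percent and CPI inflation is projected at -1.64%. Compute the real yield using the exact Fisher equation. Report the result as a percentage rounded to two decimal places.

4.07%

By the Fisher equation, 1 + r = (1 + i)/(1 + π).
1 + r = 1.02360 / 0.98360 = 1.040667
r = 1.040667 − 1 = 4.0667%, i.e. 4.07%.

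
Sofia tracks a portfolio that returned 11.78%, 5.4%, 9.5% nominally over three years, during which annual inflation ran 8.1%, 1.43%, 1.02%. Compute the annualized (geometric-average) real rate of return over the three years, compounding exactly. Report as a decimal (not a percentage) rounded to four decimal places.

0.0521

Compound the nominal returns: 1.1178 × 1.0540 × 1.0950 = 1.29008651.
Compound inflation: 1.0810 × 1.0143 × 1.0102 = 1.10764217.
Deflate: 1.29008651 / 1.10764217 = 1.16471415.
Annualized real rate = 1.16471415^(1/3) − 1 = 5.2139% → 0.0521.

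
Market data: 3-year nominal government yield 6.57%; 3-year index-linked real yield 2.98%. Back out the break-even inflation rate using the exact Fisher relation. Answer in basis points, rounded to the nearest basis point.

(1 + π) = (1 + i)/(1 + r) = 1.06570 / 1.02980 = 1.034861
Break-even inflation = 1.034861 − 1 → 349 basis points.

349 basis points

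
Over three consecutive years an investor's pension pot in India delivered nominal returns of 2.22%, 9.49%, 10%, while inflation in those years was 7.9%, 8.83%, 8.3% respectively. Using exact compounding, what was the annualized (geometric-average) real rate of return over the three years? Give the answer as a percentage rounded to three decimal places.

Compound the nominal returns: 1.0222 × 1.0949 × 1.1000 = 1.23112746.
Compound inflation: 1.0790 × 1.0883 × 1.0830 = 1.27174058.
Deflate: 1.23112746 / 1.27174058 = 0.96806493.
Annualized real rate = 0.96806493^(1/3) − 1 = -1.0760% → -1.076%.

-1.076%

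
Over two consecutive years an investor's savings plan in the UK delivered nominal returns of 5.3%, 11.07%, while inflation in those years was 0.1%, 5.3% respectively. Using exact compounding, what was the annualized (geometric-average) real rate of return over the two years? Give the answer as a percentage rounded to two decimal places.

5.34%

Nominal growth factor = 1.0530 × 1.1107 = 1.16956710
Price-level growth factor = 1.0010 × 1.0530 = 1.05405300
Real growth factor = 1.16956710 / 1.05405300 = 1.10959041
Annualized real rate = 1.10959041^(1/2) − 1 = 5.3371% → 5.34%.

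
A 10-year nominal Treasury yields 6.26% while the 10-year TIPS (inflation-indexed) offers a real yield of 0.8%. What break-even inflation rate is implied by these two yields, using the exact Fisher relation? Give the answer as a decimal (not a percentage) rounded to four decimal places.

(1 + π) = (1 + i)/(1 + r) = 1.06260 / 1.00800 = 1.054167
Break-even inflation = 1.054167 − 1 → 0.0542.

0.0542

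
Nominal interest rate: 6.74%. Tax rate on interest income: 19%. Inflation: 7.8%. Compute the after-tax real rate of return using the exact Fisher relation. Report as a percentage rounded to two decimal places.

After-tax nominal return = 6.74% × (1 − 0.19) = 5.4594%.
1 + r = 1.054594 / 1.07800 = 0.978288
After-tax real rate = 0.978288 − 1 → -2.17%.

-2.17%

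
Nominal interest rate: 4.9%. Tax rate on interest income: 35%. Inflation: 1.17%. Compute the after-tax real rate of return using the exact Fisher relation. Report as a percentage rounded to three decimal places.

After-tax nominal return = 4.9% × (1 − 0.35) = 3.1850%.
1 + r = 1.03185 / 1.01170 = 1.019917
After-tax real rate = 1.019917 − 1 → 1.992%.

1.992%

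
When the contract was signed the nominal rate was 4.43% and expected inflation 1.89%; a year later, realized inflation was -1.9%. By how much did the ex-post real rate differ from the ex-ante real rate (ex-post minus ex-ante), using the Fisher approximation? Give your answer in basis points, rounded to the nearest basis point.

Ex-ante: 4.43% − 1.89% = 2.540%
Ex-post: 4.43% − (-1.9%) = 6.330%
Difference (ex-post − ex-ante) = 3.7900% → 379 basis points.

379 basis points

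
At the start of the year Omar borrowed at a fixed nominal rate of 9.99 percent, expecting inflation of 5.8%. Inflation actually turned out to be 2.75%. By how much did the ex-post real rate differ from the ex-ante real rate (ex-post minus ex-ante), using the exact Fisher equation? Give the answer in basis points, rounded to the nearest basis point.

Ex-ante: (1 + 0.0999)/(1 + 0.0580) − 1 = 3.9603%
Ex-post: (1 + 0.0999)/(1 + 0.0275) − 1 = 7.0462%
Difference (ex-post − ex-ante) = 3.0859% → 309 basis points.

309 basis points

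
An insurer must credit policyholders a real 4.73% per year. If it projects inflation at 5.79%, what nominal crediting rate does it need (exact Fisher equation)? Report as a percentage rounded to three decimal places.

(1 + i) = (1 + r)(1 + π) = 1.04730 × 1.05790 = 1.10793867
i = 1.10793867 − 1, so the required nominal rate is 10.794%.

10.794%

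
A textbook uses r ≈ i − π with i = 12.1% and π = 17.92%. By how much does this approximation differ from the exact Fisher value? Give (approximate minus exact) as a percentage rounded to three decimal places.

-0.884%

Approximate: r ≈ 12.100% − 17.920% = -5.8200%
Exact: (1 + 0.1210)/(1 + 0.1792) − 1 = -4.93555%
Error = -5.8200% − (-4.93555%) = -0.88445% → -0.884%.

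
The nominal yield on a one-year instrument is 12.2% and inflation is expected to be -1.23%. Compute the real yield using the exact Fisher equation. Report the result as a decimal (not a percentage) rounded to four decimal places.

0.1360

By the Fisher identity, 1 + r = (1 + i)/(1 + π).
1 + r = 1.12200 / 0.98770 = 1.135972
r = 1.135972 − 1 = 13.5972%, i.e. 0.1360.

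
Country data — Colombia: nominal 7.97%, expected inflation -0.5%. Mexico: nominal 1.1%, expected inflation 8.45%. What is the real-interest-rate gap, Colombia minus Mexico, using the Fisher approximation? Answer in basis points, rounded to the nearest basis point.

Colombia: 7.97% − (-0.5%) = 8.470%
Mexico: 1.1% − 8.45% = -7.350%
Differential = 15.820% → 1582 basis points.

1582 basis points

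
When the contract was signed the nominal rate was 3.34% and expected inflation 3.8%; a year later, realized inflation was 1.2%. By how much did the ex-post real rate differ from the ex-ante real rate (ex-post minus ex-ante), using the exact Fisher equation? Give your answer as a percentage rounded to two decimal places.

2.56%

Ex-ante: (1 + 0.0334)/(1 + 0.0380) − 1 = -0.4432%
Ex-post: (1 + 0.0334)/(1 + 0.0120) − 1 = 2.1146%
Difference (ex-post − ex-ante) = 2.5578% → 2.56%.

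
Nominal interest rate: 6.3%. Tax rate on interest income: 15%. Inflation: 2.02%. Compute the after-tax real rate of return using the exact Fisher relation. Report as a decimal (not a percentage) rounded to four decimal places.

0.0327

After-tax nominal return = 6.3% × (1 − 0.15) = 5.3550%.
1 + r = 1.05355 / 1.02020 = 1.032690
After-tax real rate = 1.032690 − 1 → 0.0327.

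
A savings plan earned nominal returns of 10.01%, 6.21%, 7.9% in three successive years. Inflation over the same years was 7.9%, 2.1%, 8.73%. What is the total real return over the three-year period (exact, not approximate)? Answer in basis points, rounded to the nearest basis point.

Compound the nominal returns: 1.1001 × 1.0621 × 1.0790 = 1.260721.
Compound inflation: 1.0790 × 1.0210 × 1.0873 = 1.197834.
Deflate: 1.260721 / 1.197834 = 1.052501.
Total real return = 1.052501 − 1 → 525 basis points.

525 basis points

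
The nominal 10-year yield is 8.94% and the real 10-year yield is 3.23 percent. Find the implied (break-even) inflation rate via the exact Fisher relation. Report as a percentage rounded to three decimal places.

5.531%

(1 + π) = (1 + i)/(1 + r) = 1.08940 / 1.03230 = 1.055313
Break-even inflation = 1.055313 − 1 → 5.531%.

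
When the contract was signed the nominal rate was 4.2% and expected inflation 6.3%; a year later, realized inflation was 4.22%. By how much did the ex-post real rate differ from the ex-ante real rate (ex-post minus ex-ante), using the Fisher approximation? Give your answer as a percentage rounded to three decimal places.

2.080%

Ex-ante: 4.2% − 6.3% = -2.100%
Ex-post: 4.2% − 4.22% = -0.020%
Difference (ex-post − ex-ante) = 2.0800% → 2.080%.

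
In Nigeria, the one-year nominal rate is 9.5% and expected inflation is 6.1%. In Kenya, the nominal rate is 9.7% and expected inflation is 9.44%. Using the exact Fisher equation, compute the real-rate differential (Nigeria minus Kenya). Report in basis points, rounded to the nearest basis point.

297 basis points

Nigeria: (1 + 0.0950)/(1 + 0.0610) − 1 = 3.2045%
Kenya: (1 + 0.0970)/(1 + 0.0944) − 1 = 0.2376%
Differential = 3.2045% − 0.2376% = 2.9670% → 297 basis points.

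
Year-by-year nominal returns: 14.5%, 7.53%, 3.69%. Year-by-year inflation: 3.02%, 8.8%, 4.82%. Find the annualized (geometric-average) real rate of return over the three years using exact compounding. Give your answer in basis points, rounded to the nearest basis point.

Compound the nominal returns: 1.1450 × 1.0753 × 1.0369 = 1.27665046.
Compound inflation: 1.0302 × 1.0880 × 1.0482 = 1.17488294.
Deflate: 1.27665046 / 1.17488294 = 1.08661929.
Annualized real rate = 1.08661929^(1/3) − 1 = 2.8077% → 281 basis points.

281 basis points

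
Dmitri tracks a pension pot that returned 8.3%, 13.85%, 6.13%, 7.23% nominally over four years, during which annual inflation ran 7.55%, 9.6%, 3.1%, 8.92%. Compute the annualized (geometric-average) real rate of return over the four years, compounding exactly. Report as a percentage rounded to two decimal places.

Nominal growth factor = 1.0830 × 1.1385 × 1.0613 × 1.0723 = 1.40318832
Price-level growth factor = 1.0755 × 1.0960 × 1.0310 × 1.0892 = 1.32369298
Real growth factor = 1.40318832 / 1.32369298 = 1.06005572
Annualized real rate = 1.06005572^(1/4) − 1 = 1.4687% → 1.47%.

1.47%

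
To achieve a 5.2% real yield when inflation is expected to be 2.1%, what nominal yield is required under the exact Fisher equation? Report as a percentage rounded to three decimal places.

(1 + i) = (1 + r)(1 + π) = 1.05200 × 1.02100 = 1.074092
i = 1.074092 − 1, so the required nominal rate is 7.409%.

7.409%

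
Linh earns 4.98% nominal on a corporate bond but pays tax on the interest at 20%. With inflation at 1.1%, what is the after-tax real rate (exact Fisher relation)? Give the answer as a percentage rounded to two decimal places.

2.85%

After-tax nominal return = 4.98% × (1 − 0.2) = 3.9840%.
1 + r = 1.03984 / 1.01100 = 1.028526
After-tax real rate = 1.028526 − 1 → 2.85%.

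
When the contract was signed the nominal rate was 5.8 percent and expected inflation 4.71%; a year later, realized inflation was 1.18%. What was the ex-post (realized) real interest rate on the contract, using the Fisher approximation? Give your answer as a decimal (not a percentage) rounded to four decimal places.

Ex-post: 5.8% − 1.18% = 4.620%
So the realized real rate is 0.0462.

0.0462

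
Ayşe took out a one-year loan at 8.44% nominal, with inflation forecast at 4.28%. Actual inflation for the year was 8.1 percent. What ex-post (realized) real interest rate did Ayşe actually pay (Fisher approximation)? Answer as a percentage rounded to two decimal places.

Ex-post: 8.44% − 8.1% = 0.340%
So the realized real rate is 0.34%.

0.34%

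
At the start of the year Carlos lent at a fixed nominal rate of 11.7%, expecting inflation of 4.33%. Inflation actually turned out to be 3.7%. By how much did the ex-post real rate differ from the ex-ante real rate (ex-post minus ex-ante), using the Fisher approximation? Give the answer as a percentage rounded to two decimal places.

Ex-ante: 11.7% − 4.33% = 7.370%
Ex-post: 11.7% − 3.7% = 8.000%
Difference (ex-post − ex-ante) = 0.6300% → 0.63%.

0.63%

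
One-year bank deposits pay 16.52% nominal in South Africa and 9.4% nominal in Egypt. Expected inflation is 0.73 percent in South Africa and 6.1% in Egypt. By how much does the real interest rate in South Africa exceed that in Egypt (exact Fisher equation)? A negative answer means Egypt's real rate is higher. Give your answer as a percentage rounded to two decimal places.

12.57%

South Africa: (1 + 0.1652)/(1 + 0.0073) − 1 = 15.6756%
Egypt: (1 + 0.0940)/(1 + 0.0610) − 1 = 3.1103%
Differential = 15.6756% − 3.1103% = 12.5653% → 12.57%.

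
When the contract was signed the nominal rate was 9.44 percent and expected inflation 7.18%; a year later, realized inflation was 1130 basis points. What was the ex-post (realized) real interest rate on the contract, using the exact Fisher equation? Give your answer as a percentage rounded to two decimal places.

-1.67%

Ex-post: (1 + 0.0944)/(1 + 0.1130) − 1 = -1.6712%
So the realized real rate is -1.67%.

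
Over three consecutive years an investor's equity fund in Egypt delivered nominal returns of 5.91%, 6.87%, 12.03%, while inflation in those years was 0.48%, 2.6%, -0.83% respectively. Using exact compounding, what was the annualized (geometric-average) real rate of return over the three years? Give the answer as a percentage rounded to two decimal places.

7.44%

Nominal growth factor = 1.0591 × 1.0687 × 1.1203 = 1.26802295
Price-level growth factor = 1.0048 × 1.0260 × 0.9917 = 1.02236812
Real growth factor = 1.26802295 / 1.02236812 = 1.24028021
Annualized real rate = 1.24028021^(1/3) − 1 = 7.4418% → 7.44%.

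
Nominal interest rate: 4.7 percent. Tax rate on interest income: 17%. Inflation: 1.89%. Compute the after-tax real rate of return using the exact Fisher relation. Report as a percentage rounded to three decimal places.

After-tax nominal return = 4.7% × (1 − 0.17) = 3.9010%.
1 + r = 1.03901 / 1.01890 = 1.019737
After-tax real rate = 1.019737 − 1 → 1.974%.

1.974%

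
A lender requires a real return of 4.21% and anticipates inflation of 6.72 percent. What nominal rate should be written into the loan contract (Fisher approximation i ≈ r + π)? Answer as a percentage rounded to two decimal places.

10.93%

i ≈ r + π = 4.21% + 6.72% = 10.93%.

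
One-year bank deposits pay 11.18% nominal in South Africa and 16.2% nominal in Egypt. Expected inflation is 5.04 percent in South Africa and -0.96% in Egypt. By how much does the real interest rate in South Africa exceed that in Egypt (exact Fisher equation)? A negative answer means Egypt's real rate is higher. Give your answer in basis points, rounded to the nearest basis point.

South Africa: (1 + 0.1118)/(1 + 0.0504) − 1 = 5.8454%
Egypt: (1 + 0.1620)/(1 − 0.0096) − 1 = 17.3263%
Differential = 5.8454% − 17.3263% = -11.4809% → -1148 basis points.

-1148 basis points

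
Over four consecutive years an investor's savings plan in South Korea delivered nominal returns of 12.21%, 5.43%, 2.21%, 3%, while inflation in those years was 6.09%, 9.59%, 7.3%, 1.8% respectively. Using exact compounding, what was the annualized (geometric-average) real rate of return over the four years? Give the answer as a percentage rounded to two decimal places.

-0.49%

Nominal growth factor = 1.1221 × 1.0543 × 1.0221 × 1.0300 = 1.24545024
Price-level growth factor = 1.0609 × 1.0959 × 1.0730 × 1.0180 = 1.26996829
Real growth factor = 1.24545024 / 1.26996829 = 0.98069397
Annualized real rate = 0.98069397^(1/4) − 1 = -0.4862% → -0.49%.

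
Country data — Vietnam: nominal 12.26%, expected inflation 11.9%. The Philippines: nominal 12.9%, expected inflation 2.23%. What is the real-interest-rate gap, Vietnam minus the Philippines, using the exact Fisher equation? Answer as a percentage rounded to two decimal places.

-10.12%

Vietnam: (1 + 0.1226)/(1 + 0.1190) − 1 = 0.3217%
The Philippines: (1 + 0.1290)/(1 + 0.0223) − 1 = 10.4372%
Differential = 0.3217% − 10.4372% = -10.1155% → -10.12%.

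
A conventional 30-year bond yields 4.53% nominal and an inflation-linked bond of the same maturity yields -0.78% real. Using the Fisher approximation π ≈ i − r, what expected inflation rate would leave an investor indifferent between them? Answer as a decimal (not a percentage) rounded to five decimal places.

0.05310

π ≈ i − r = 4.53% − (-0.78%) → 0.05310.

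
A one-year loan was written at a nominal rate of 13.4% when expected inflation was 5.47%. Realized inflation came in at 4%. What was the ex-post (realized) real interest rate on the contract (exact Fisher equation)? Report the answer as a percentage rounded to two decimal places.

9.04%

Ex-post: (1 + 0.1340)/(1 + 0.0400) − 1 = 9.0385%
So the realized real rate is 9.04%.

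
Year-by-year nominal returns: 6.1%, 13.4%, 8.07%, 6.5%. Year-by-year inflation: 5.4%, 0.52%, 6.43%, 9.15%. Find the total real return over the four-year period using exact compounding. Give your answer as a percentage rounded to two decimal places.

Compound the nominal returns: 1.0610 × 1.1340 × 1.0807 × 1.0650 = 1.384788.
Compound inflation: 1.0540 × 1.0052 × 1.0643 × 1.0915 = 1.230781.
Deflate: 1.384788 / 1.230781 = 1.125129.
Total real return = 1.125129 − 1 → 12.51%.

12.51%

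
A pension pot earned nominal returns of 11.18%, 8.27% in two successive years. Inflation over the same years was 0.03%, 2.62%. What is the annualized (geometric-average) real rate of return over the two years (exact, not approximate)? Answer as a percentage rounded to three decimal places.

8.289%

Compound the nominal returns: 1.1118 × 1.0827 = 1.203745860.
Compound inflation: 1.0003 × 1.0262 = 1.026507860.
Deflate: 1.203745860 / 1.026507860 = 1.172661123.
Annualized real rate = 1.172661123^(1/2) − 1 = 8.28948% → 8.289%.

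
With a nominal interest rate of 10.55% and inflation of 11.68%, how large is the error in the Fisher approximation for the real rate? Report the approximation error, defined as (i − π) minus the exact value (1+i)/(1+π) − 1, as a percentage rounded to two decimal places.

-0.12%

Approximate: r ≈ 10.550% − 11.680% = -1.1300%
Exact: (1 + 0.1055)/(1 + 0.1168) − 1 = -1.0118%
Error = -1.1300% − (-1.0118%) = -0.1182% → -0.12%.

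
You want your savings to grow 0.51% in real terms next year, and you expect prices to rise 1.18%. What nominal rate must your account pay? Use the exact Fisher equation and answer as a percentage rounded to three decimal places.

(1 + i) = (1 + r)(1 + π) = 1.00510 × 1.01180 = 1.01696018
i = 1.01696018 − 1, so the required nominal rate is 1.696%.

1.696%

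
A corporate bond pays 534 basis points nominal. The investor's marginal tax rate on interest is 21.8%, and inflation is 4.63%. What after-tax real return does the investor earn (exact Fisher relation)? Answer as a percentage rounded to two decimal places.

-0.43%

After-tax nominal return = 5.34% × (1 − 0.218) = 4.17588%.
1 + r = 1.0417588 / 1.04630 = 0.995660
After-tax real rate = 0.995660 − 1 → -0.43%.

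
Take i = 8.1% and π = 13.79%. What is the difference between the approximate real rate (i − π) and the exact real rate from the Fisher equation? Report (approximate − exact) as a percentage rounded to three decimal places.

Approximate: r ≈ 8.100% − 13.790% = -5.6900%
Exact: (1 + 0.0810)/(1 + 0.1379) − 1 = -5.0004%
Error = -5.6900% − (-5.0004%) = -0.6896% → -0.690%.

-0.690%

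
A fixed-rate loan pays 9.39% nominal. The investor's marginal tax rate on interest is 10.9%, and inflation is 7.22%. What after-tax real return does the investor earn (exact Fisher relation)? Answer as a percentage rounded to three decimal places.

After-tax nominal return = 9.39% × (1 − 0.109) = 8.36649%.
1 + r = 1.0836649 / 1.07220 = 1.010693
After-tax real rate = 1.010693 − 1 → 1.069%.

1.069%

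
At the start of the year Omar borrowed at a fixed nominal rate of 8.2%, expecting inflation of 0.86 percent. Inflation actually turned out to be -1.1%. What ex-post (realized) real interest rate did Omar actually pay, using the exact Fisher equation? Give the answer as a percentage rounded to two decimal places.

9.40%

Ex-post: (1 + 0.0820)/(1 − 0.0110) − 1 = 9.4034%
So the realized real rate is 9.40%.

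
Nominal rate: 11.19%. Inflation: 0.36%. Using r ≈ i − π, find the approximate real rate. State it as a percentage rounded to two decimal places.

r ≈ i − π = 11.19% − 0.36% = 10.83%.

10.83%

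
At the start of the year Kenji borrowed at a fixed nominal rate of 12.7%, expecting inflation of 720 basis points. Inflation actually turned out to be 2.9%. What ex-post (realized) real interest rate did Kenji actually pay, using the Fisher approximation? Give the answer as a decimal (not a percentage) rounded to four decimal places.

0.0980

Ex-post: 12.7% − 2.9% = 9.800%
So the realized real rate is 0.0980.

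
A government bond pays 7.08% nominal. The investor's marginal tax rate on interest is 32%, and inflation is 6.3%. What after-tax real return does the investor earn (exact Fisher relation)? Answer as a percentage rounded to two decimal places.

After-tax nominal return = 7.08% × (1 − 0.32) = 4.8144%.
1 + r = 1.048144 / 1.06300 = 0.986024
After-tax real rate = 0.986024 − 1 → -1.40%.

-1.40%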